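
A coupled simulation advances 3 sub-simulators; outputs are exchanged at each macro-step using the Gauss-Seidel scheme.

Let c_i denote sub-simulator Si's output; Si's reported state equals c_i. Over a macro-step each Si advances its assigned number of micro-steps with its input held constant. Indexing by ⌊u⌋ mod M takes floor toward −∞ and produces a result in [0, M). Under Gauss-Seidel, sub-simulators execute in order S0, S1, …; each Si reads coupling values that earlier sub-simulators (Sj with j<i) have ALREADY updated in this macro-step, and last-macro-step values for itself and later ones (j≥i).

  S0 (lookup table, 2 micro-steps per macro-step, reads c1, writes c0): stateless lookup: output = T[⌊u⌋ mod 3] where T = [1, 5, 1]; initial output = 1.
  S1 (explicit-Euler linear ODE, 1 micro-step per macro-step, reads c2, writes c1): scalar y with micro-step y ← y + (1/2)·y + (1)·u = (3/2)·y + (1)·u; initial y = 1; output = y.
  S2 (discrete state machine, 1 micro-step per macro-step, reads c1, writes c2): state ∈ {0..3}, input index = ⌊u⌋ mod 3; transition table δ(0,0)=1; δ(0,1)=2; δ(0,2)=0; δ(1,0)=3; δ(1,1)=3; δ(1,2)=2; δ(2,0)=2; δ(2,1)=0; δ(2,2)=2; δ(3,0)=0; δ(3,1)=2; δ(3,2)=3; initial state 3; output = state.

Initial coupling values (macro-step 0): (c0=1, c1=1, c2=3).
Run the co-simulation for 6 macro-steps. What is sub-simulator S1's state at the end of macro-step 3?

S1 state at macro-step 3 = 121/8

macro 1: S0 reads c1=1 → after 2×micro: 5; S1 reads c2=3 → after 1×micro: 9/2; S2 reads c1=9/2 → after 1×micro: 2 ⇒ (c0=5, c1=9/2, c2=2)
macro 2: S0 reads c1=9/2 → after 2×micro: 5; S1 reads c2=2 → after 1×micro: 35/4; S2 reads c1=35/4 → after 1×micro: 2 ⇒ (c0=5, c1=35/4, c2=2)
macro 3: S0 reads c1=35/4 → after 2×micro: 1; S1 reads c2=2 → after 1×micro: 121/8; S2 reads c1=121/8 → after 1×micro: 2 ⇒ (c0=1, c1=121/8, c2=2)
macro 4: S0 reads c1=121/8 → after 2×micro: 1; S1 reads c2=2 → after 1×micro: 395/16; S2 reads c1=395/16 → after 1×micro: 2 ⇒ (c0=1, c1=395/16, c2=2)
macro 5: S0 reads c1=395/16 → after 2×micro: 1; S1 reads c2=2 → after 1×micro: 1249/32; S2 reads c1=1249/32 → after 1×micro: 2 ⇒ (c0=1, c1=1249/32, c2=2)
macro 6: S0 reads c1=1249/32 → after 2×micro: 1; S1 reads c2=2 → after 1×micro: 3875/64; S2 reads c1=3875/64 → after 1×micro: 2 ⇒ (c0=1, c1=3875/64, c2=2)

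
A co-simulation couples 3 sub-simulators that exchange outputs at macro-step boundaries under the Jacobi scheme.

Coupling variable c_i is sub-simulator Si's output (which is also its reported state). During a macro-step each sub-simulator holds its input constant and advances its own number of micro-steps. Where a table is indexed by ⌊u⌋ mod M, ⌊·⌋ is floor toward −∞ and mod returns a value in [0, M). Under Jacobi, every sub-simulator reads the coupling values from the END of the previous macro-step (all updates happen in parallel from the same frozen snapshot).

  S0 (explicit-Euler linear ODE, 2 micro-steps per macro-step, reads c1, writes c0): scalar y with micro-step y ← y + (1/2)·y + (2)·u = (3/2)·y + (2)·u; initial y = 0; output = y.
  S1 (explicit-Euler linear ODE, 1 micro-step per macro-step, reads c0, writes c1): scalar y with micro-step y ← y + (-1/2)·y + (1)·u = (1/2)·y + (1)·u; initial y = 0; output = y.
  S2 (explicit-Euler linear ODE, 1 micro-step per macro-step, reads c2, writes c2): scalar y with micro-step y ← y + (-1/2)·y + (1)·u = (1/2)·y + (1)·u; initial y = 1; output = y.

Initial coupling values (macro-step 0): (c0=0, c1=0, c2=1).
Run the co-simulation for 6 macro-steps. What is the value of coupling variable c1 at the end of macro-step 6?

c1 at macro-step 6 = 0

macro 1: S0 reads c1=0 → after 2×micro: 0; S1 reads c0=0 → after 1×micro: 0; S2 reads c2=1 → after 1×micro: 3/2 ⇒ (c0=0, c1=0, c2=3/2)
macro 2: S0 reads c1=0 → after 2×micro: 0; S1 reads c0=0 → after 1×micro: 0; S2 reads c2=3/2 → after 1×micro: 9/4 ⇒ (c0=0, c1=0, c2=9/4)
macro 3: S0 reads c1=0 → after 2×micro: 0; S1 reads c0=0 → after 1×micro: 0; S2 reads c2=9/4 → after 1×micro: 27/8 ⇒ (c0=0, c1=0, c2=27/8)
macro 4: S0 reads c1=0 → after 2×micro: 0; S1 reads c0=0 → after 1×micro: 0; S2 reads c2=27/8 → after 1×micro: 81/16 ⇒ (c0=0, c1=0, c2=81/16)
macro 5: S0 reads c1=0 → after 2×micro: 0; S1 reads c0=0 → after 1×micro: 0; S2 reads c2=81/16 → after 1×micro: 243/32 ⇒ (c0=0, c1=0, c2=243/32)
macro 6: S0 reads c1=0 → after 2×micro: 0; S1 reads c0=0 → after 1×micro: 0; S2 reads c2=243/32 → after 1×micro: 729/64 ⇒ (c0=0, c1=0, c2=729/64)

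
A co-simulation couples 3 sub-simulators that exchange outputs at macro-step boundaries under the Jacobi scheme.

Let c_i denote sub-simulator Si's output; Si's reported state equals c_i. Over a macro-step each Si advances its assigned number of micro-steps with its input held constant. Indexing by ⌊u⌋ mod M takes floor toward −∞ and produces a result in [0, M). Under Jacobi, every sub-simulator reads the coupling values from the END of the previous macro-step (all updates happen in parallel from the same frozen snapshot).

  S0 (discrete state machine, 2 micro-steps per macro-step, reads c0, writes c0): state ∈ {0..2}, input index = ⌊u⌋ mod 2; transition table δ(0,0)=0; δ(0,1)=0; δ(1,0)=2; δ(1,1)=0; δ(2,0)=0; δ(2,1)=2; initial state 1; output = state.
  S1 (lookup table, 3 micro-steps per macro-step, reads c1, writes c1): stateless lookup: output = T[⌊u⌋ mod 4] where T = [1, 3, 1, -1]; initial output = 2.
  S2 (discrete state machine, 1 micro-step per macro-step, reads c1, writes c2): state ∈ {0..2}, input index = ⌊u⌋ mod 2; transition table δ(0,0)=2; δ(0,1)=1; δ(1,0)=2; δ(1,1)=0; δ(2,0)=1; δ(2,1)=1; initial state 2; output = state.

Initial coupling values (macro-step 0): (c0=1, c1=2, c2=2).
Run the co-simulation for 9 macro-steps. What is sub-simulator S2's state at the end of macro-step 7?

macro 1: S0 reads c0=1 → after 2×micro: 0; S1 reads c1=2 → after 3×micro: 1; S2 reads c1=2 → after 1×micro: 1 ⇒ (c0=0, c1=1, c2=1)
macro 2: S0 reads c0=0 → after 2×micro: 0; S1 reads c1=1 → after 3×micro: 3; S2 reads c1=1 → after 1×micro: 0 ⇒ (c0=0, c1=3, c2=0)
macro 3: S0 reads c0=0 → after 2×micro: 0; S1 reads c1=3 → after 3×micro: -1; S2 reads c1=3 → after 1×micro: 1 ⇒ (c0=0, c1=-1, c2=1)
macro 4: S0 reads c0=0 → after 2×micro: 0; S1 reads c1=-1 → after 3×micro: -1; S2 reads c1=-1 → after 1×micro: 0 ⇒ (c0=0, c1=-1, c2=0)
macro 5: S0 reads c0=0 → after 2×micro: 0; S1 reads c1=-1 → after 3×micro: -1; S2 reads c1=-1 → after 1×micro: 1 ⇒ (c0=0, c1=-1, c2=1)
macro 6: S0 reads c0=0 → after 2×micro: 0; S1 reads c1=-1 → after 3×micro: -1; S2 reads c1=-1 → after 1×micro: 0 ⇒ (c0=0, c1=-1, c2=0)
macro 7: S0 reads c0=0 → after 2×micro: 0; S1 reads c1=-1 → after 3×micro: -1; S2 reads c1=-1 → after 1×micro: 1 ⇒ (c0=0, c1=-1, c2=1)
macro 8: S0 reads c0=0 → after 2×micro: 0; S1 reads c1=-1 → after 3×micro: -1; S2 reads c1=-1 → after 1×micro: 0 ⇒ (c0=0, c1=-1, c2=0)
macro 9: S0 reads c0=0 → after 2×micro: 0; S1 reads c1=-1 → after 3×micro: -1; S2 reads c1=-1 → after 1×micro: 1 ⇒ (c0=0, c1=-1, c2=1)

S2 state at macro-step 7 = 1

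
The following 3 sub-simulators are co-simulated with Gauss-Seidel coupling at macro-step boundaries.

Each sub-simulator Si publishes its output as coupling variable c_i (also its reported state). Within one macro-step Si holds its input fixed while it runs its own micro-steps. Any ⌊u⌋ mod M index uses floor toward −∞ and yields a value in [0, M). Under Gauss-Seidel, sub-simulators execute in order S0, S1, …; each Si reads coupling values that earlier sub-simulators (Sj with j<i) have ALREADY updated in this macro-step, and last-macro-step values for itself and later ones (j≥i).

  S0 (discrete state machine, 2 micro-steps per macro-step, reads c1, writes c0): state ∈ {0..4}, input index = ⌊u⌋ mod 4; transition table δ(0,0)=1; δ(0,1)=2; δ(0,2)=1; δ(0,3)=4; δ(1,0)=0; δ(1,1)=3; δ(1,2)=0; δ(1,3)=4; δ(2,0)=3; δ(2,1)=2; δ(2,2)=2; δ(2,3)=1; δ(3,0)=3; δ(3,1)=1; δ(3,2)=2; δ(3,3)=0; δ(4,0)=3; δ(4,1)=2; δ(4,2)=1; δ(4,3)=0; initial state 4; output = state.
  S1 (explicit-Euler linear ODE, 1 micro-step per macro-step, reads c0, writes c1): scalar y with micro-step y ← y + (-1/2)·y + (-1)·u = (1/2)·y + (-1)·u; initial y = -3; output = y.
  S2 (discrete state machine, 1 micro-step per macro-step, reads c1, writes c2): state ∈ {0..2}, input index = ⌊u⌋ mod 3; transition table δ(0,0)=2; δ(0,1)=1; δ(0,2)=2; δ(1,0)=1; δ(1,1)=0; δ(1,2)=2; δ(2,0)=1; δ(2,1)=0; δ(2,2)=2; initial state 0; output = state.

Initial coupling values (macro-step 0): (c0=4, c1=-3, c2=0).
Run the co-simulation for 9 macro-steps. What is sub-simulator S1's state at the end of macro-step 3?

S1 state at macro-step 3 = -51/8

macro 1: S0 reads c1=-3 → after 2×micro: 2; S1 reads c0=2 → after 1×micro: -7/2; S2 reads c1=-7/2 → after 1×micro: 2 ⇒ (c0=2, c1=-7/2, c2=2)
macro 2: S0 reads c1=-7/2 → after 2×micro: 3; S1 reads c0=3 → after 1×micro: -19/4; S2 reads c1=-19/4 → after 1×micro: 0 ⇒ (c0=3, c1=-19/4, c2=0)
macro 3: S0 reads c1=-19/4 → after 2×micro: 4; S1 reads c0=4 → after 1×micro: -51/8; S2 reads c1=-51/8 → after 1×micro: 2 ⇒ (c0=4, c1=-51/8, c2=2)
macro 4: S0 reads c1=-51/8 → after 2×micro: 2; S1 reads c0=2 → after 1×micro: -83/16; S2 reads c1=-83/16 → after 1×micro: 1 ⇒ (c0=2, c1=-83/16, c2=1)
macro 5: S0 reads c1=-83/16 → after 2×micro: 2; S1 reads c0=2 → after 1×micro: -147/32; S2 reads c1=-147/32 → after 1×micro: 0 ⇒ (c0=2, c1=-147/32, c2=0)
macro 6: S0 reads c1=-147/32 → after 2×micro: 4; S1 reads c0=4 → after 1×micro: -403/64; S2 reads c1=-403/64 → after 1×micro: 2 ⇒ (c0=4, c1=-403/64, c2=2)
macro 7: S0 reads c1=-403/64 → after 2×micro: 2; S1 reads c0=2 → after 1×micro: -659/128; S2 reads c1=-659/128 → after 1×micro: 1 ⇒ (c0=2, c1=-659/128, c2=1)
macro 8: S0 reads c1=-659/128 → after 2×micro: 2; S1 reads c0=2 → after 1×micro: -1171/256; S2 reads c1=-1171/256 → after 1×micro: 0 ⇒ (c0=2, c1=-1171/256, c2=0)
macro 9: S0 reads c1=-1171/256 → after 2×micro: 4; S1 reads c0=4 → after 1×micro: -3219/512; S2 reads c1=-3219/512 → after 1×micro: 2 ⇒ (c0=4, c1=-3219/512, c2=2)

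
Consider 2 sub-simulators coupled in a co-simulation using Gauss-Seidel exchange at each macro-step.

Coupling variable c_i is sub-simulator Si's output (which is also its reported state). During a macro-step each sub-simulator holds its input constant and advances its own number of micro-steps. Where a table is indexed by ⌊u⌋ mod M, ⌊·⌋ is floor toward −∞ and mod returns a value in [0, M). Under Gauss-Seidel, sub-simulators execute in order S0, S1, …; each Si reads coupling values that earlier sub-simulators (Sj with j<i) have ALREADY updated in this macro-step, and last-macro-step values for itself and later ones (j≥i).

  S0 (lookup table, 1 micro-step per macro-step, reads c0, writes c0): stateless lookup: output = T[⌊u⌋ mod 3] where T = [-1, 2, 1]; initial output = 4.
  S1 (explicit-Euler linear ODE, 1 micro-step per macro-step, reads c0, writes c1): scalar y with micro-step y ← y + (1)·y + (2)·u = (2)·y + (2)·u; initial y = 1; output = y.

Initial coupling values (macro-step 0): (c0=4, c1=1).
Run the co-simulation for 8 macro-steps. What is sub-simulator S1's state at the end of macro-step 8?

macro 1: S0 reads c0=4 → after 1×micro: 2; S1 reads c0=2 → after 1×micro: 6 ⇒ (c0=2, c1=6)
macro 2: S0 reads c0=2 → after 1×micro: 1; S1 reads c0=1 → after 1×micro: 14 ⇒ (c0=1, c1=14)
macro 3: S0 reads c0=1 → after 1×micro: 2; S1 reads c0=2 → after 1×micro: 32 ⇒ (c0=2, c1=32)
macro 4: S0 reads c0=2 → after 1×micro: 1; S1 reads c0=1 → after 1×micro: 66 ⇒ (c0=1, c1=66)
macro 5: S0 reads c0=1 → after 1×micro: 2; S1 reads c0=2 → after 1×micro: 136 ⇒ (c0=2, c1=136)
macro 6: S0 reads c0=2 → after 1×micro: 1; S1 reads c0=1 → after 1×micro: 274 ⇒ (c0=1, c1=274)
macro 7: S0 reads c0=1 → after 1×micro: 2; S1 reads c0=2 → after 1×micro: 552 ⇒ (c0=2, c1=552)
macro 8: S0 reads c0=2 → after 1×micro: 1; S1 reads c0=1 → after 1×micro: 1106 ⇒ (c0=1, c1=1106)

S1 state at macro-step 8 = 1106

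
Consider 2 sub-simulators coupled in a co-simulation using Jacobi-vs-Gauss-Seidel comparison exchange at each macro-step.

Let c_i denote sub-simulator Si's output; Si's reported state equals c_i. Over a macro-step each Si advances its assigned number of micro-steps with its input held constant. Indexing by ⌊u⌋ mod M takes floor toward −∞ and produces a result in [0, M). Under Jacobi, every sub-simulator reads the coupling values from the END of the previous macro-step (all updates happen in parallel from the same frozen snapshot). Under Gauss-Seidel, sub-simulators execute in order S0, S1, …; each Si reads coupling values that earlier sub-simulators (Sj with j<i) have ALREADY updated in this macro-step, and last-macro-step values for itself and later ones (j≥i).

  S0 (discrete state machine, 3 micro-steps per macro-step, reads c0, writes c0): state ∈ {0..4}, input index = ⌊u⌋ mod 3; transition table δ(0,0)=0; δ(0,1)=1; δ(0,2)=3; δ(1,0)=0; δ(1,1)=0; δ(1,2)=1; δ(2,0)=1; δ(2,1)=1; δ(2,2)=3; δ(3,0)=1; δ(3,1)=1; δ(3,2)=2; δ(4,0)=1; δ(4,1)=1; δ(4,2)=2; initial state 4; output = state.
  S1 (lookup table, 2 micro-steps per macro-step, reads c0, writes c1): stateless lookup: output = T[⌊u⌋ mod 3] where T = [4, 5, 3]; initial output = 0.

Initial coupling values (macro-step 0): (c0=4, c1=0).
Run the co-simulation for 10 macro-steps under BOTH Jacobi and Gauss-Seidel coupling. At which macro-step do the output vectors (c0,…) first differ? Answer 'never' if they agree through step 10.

first divergence at macro-step: 2

[Jacobi] macro 1: S0 reads c0=4 → after 3×micro: 1; S1 reads c0=4 → after 2×micro: 5 ⇒ (c0=1, c1=5)
[Jacobi] macro 2: S0 reads c0=1 → after 3×micro: 0; S1 reads c0=1 → after 2×micro: 5 ⇒ (c0=0, c1=5)
[Jacobi] macro 3: S0 reads c0=0 → after 3×micro: 0; S1 reads c0=0 → after 2×micro: 4 ⇒ (c0=0, c1=4)
[Jacobi] macro 4: S0 reads c0=0 → after 3×micro: 0; S1 reads c0=0 → after 2×micro: 4 ⇒ (c0=0, c1=4)
[Jacobi] macro 5: S0 reads c0=0 → after 3×micro: 0; S1 reads c0=0 → after 2×micro: 4 ⇒ (c0=0, c1=4)
[Jacobi] macro 6: S0 reads c0=0 → after 3×micro: 0; S1 reads c0=0 → after 2×micro: 4 ⇒ (c0=0, c1=4)
[Jacobi] macro 7: S0 reads c0=0 → after 3×micro: 0; S1 reads c0=0 → after 2×micro: 4 ⇒ (c0=0, c1=4)
[Jacobi] macro 8: S0 reads c0=0 → after 3×micro: 0; S1 reads c0=0 → after 2×micro: 4 ⇒ (c0=0, c1=4)
[Jacobi] macro 9: S0 reads c0=0 → after 3×micro: 0; S1 reads c0=0 → after 2×micro: 4 ⇒ (c0=0, c1=4)
[Jacobi] macro 10: S0 reads c0=0 → after 3×micro: 0; S1 reads c0=0 → after 2×micro: 4 ⇒ (c0=0, c1=4)
[Gauss-Seidel] macro 1: S0 reads c0=4 → after 3×micro: 1; S1 reads c0=1 → after 2×micro: 5 ⇒ (c0=1, c1=5)
[Gauss-Seidel] macro 2: S0 reads c0=1 → after 3×micro: 0; S1 reads c0=0 → after 2×micro: 4 ⇒ (c0=0, c1=4)
[Gauss-Seidel] macro 3: S0 reads c0=0 → after 3×micro: 0; S1 reads c0=0 → after 2×micro: 4 ⇒ (c0=0, c1=4)
[Gauss-Seidel] macro 4: S0 reads c0=0 → after 3×micro: 0; S1 reads c0=0 → after 2×micro: 4 ⇒ (c0=0, c1=4)
[Gauss-Seidel] macro 5: S0 reads c0=0 → after 3×micro: 0; S1 reads c0=0 → after 2×micro: 4 ⇒ (c0=0, c1=4)
[Gauss-Seidel] macro 6: S0 reads c0=0 → after 3×micro: 0; S1 reads c0=0 → after 2×micro: 4 ⇒ (c0=0, c1=4)
[Gauss-Seidel] macro 7: S0 reads c0=0 → after 3×micro: 0; S1 reads c0=0 → after 2×micro: 4 ⇒ (c0=0, c1=4)
[Gauss-Seidel] macro 8: S0 reads c0=0 → after 3×micro: 0; S1 reads c0=0 → after 2×micro: 4 ⇒ (c0=0, c1=4)
[Gauss-Seidel] macro 9: S0 reads c0=0 → after 3×micro: 0; S1 reads c0=0 → after 2×micro: 4 ⇒ (c0=0, c1=4)
[Gauss-Seidel] macro 10: S0 reads c0=0 → after 3×micro: 0; S1 reads c0=0 → after 2×micro: 4 ⇒ (c0=0, c1=4)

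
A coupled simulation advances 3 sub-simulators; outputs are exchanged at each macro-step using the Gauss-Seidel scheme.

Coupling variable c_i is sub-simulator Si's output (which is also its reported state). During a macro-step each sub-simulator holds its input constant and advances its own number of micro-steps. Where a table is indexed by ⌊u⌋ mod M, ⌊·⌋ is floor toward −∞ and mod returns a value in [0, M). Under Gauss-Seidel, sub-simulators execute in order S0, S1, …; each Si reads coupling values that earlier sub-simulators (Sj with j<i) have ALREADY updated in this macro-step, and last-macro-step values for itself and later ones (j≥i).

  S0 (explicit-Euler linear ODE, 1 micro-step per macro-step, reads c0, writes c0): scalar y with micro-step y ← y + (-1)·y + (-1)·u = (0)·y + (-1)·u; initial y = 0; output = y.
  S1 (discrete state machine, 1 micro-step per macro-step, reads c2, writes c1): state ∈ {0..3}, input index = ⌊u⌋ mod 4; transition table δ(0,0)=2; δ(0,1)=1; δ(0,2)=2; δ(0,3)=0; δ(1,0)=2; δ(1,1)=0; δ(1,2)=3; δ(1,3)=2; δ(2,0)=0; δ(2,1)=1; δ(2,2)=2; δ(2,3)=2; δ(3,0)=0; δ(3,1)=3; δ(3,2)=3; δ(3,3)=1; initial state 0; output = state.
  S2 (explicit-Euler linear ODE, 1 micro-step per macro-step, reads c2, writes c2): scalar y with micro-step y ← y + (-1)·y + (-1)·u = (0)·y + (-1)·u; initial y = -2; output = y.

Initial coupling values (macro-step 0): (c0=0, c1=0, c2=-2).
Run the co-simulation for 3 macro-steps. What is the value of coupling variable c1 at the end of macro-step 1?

c1 at macro-step 1 = 2

macro 1: S0 reads c0=0 → after 1×micro: 0; S1 reads c2=-2 → after 1×micro: 2; S2 reads c2=-2 → after 1×micro: 2 ⇒ (c0=0, c1=2, c2=2)
macro 2: S0 reads c0=0 → after 1×micro: 0; S1 reads c2=2 → after 1×micro: 2; S2 reads c2=2 → after 1×micro: -2 ⇒ (c0=0, c1=2, c2=-2)
macro 3: S0 reads c0=0 → after 1×micro: 0; S1 reads c2=-2 → after 1×micro: 2; S2 reads c2=-2 → after 1×micro: 2 ⇒ (c0=0, c1=2, c2=2)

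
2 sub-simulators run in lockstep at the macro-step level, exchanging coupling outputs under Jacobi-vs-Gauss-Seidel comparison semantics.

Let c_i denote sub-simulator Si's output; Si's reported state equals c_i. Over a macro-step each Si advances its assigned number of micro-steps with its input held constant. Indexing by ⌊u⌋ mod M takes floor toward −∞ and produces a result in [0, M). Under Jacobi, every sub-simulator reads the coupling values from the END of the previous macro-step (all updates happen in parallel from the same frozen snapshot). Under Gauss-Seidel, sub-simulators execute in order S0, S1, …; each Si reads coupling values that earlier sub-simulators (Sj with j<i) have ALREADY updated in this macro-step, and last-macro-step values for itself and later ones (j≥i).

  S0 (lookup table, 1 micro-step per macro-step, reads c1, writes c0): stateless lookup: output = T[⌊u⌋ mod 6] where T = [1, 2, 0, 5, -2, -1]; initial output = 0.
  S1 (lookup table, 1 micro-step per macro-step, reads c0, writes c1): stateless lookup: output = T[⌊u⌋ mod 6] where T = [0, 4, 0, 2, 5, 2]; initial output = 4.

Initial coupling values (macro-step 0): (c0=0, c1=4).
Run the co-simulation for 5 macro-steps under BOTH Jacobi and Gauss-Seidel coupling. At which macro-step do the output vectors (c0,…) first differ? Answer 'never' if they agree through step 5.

first divergence at macro-step: 1

[Jacobi] macro 1: S0 reads c1=4 → after 1×micro: -2; S1 reads c0=0 → after 1×micro: 0 ⇒ (c0=-2, c1=0)
[Jacobi] macro 2: S0 reads c1=0 → after 1×micro: 1; S1 reads c0=-2 → after 1×micro: 5 ⇒ (c0=1, c1=5)
[Jacobi] macro 3: S0 reads c1=5 → after 1×micro: -1; S1 reads c0=1 → after 1×micro: 4 ⇒ (c0=-1, c1=4)
[Jacobi] macro 4: S0 reads c1=4 → after 1×micro: -2; S1 reads c0=-1 → after 1×micro: 2 ⇒ (c0=-2, c1=2)
[Jacobi] macro 5: S0 reads c1=2 → after 1×micro: 0; S1 reads c0=-2 → after 1×micro: 5 ⇒ (c0=0, c1=5)
[Gauss-Seidel] macro 1: S0 reads c1=4 → after 1×micro: -2; S1 reads c0=-2 → after 1×micro: 5 ⇒ (c0=-2, c1=5)
[Gauss-Seidel] macro 2: S0 reads c1=5 → after 1×micro: -1; S1 reads c0=-1 → after 1×micro: 2 ⇒ (c0=-1, c1=2)
[Gauss-Seidel] macro 3: S0 reads c1=2 → after 1×micro: 0; S1 reads c0=0 → after 1×micro: 0 ⇒ (c0=0, c1=0)
[Gauss-Seidel] macro 4: S0 reads c1=0 → after 1×micro: 1; S1 reads c0=1 → after 1×micro: 4 ⇒ (c0=1, c1=4)
[Gauss-Seidel] macro 5: S0 reads c1=4 → after 1×micro: -2; S1 reads c0=-2 → after 1×micro: 5 ⇒ (c0=-2, c1=5)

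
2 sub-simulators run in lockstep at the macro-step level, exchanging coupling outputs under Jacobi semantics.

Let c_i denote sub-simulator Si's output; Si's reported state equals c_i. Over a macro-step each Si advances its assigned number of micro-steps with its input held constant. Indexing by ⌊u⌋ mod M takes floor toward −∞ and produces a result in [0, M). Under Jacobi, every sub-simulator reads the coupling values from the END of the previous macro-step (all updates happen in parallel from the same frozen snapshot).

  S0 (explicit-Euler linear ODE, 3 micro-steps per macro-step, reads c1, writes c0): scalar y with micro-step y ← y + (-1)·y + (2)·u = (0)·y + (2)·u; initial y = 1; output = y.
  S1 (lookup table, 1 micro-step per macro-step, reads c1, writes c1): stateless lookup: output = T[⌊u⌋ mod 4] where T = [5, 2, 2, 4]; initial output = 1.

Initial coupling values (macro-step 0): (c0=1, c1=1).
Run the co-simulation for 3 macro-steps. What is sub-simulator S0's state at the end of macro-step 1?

S0 state at macro-step 1 = 2

macro 1: S0 reads c1=1 → after 3×micro: 2; S1 reads c1=1 → after 1×micro: 2 ⇒ (c0=2, c1=2)
macro 2: S0 reads c1=2 → after 3×micro: 4; S1 reads c1=2 → after 1×micro: 2 ⇒ (c0=4, c1=2)
macro 3: S0 reads c1=2 → after 3×micro: 4; S1 reads c1=2 → after 1×micro: 2 ⇒ (c0=4, c1=2)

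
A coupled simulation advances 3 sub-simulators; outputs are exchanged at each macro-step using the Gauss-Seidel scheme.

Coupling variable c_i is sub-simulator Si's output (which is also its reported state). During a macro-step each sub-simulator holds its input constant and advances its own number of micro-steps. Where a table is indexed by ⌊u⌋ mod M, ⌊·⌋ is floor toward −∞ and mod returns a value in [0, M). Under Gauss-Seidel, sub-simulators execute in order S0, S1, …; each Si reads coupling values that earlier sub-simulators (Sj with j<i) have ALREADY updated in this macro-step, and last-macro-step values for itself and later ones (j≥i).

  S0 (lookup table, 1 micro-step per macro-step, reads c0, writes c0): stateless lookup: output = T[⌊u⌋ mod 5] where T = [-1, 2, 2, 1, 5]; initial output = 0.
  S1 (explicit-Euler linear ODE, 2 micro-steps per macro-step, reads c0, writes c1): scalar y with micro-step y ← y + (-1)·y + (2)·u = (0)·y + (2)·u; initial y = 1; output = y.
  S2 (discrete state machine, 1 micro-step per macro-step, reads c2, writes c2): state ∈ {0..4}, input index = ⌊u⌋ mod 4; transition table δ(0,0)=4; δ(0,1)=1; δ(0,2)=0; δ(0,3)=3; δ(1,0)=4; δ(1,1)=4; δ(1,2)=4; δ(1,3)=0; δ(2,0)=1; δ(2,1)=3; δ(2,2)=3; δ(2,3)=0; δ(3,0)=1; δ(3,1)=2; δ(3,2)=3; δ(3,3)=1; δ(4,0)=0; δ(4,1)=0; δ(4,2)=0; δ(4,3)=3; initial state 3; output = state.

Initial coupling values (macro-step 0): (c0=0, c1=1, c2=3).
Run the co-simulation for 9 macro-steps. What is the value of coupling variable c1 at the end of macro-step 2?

macro 1: S0 reads c0=0 → after 1×micro: -1; S1 reads c0=-1 → after 2×micro: -2; S2 reads c2=3 → after 1×micro: 1 ⇒ (c0=-1, c1=-2, c2=1)
macro 2: S0 reads c0=-1 → after 1×micro: 5; S1 reads c0=5 → after 2×micro: 10; S2 reads c2=1 → after 1×micro: 4 ⇒ (c0=5, c1=10, c2=4)
macro 3: S0 reads c0=5 → after 1×micro: -1; S1 reads c0=-1 → after 2×micro: -2; S2 reads c2=4 → after 1×micro: 0 ⇒ (c0=-1, c1=-2, c2=0)
macro 4: S0 reads c0=-1 → after 1×micro: 5; S1 reads c0=5 → after 2×micro: 10; S2 reads c2=0 → after 1×micro: 4 ⇒ (c0=5, c1=10, c2=4)
macro 5: S0 reads c0=5 → after 1×micro: -1; S1 reads c0=-1 → after 2×micro: -2; S2 reads c2=4 → after 1×micro: 0 ⇒ (c0=-1, c1=-2, c2=0)
macro 6: S0 reads c0=-1 → after 1×micro: 5; S1 reads c0=5 → after 2×micro: 10; S2 reads c2=0 → after 1×micro: 4 ⇒ (c0=5, c1=10, c2=4)
macro 7: S0 reads c0=5 → after 1×micro: -1; S1 reads c0=-1 → after 2×micro: -2; S2 reads c2=4 → after 1×micro: 0 ⇒ (c0=-1, c1=-2, c2=0)
macro 8: S0 reads c0=-1 → after 1×micro: 5; S1 reads c0=5 → after 2×micro: 10; S2 reads c2=0 → after 1×micro: 4 ⇒ (c0=5, c1=10, c2=4)
macro 9: S0 reads c0=5 → after 1×micro: -1; S1 reads c0=-1 → after 2×micro: -2; S2 reads c2=4 → after 1×micro: 0 ⇒ (c0=-1, c1=-2, c2=0)

c1 at macro-step 2 = 10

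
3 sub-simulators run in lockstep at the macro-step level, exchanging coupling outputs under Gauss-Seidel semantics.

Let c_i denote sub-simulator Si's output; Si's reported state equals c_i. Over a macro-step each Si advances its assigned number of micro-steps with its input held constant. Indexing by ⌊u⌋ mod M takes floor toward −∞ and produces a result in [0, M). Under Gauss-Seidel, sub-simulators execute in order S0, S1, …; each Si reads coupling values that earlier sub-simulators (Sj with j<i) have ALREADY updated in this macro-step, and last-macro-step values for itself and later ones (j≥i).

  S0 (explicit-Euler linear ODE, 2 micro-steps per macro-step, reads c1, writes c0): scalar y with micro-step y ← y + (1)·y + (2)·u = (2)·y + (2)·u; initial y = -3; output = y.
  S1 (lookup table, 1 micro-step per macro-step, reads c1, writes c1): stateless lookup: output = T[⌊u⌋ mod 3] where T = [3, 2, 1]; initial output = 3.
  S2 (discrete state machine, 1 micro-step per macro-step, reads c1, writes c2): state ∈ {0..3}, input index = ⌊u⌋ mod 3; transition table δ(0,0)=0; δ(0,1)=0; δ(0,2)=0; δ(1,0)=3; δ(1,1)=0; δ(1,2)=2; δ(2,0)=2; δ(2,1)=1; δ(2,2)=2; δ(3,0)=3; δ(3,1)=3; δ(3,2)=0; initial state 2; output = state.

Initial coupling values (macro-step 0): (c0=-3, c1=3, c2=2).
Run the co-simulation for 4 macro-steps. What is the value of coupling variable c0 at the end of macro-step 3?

c0 at macro-step 3 = 186

macro 1: S0 reads c1=3 → after 2×micro: 6; S1 reads c1=3 → after 1×micro: 3; S2 reads c1=3 → after 1×micro: 2 ⇒ (c0=6, c1=3, c2=2)
macro 2: S0 reads c1=3 → after 2×micro: 42; S1 reads c1=3 → after 1×micro: 3; S2 reads c1=3 → after 1×micro: 2 ⇒ (c0=42, c1=3, c2=2)
macro 3: S0 reads c1=3 → after 2×micro: 186; S1 reads c1=3 → after 1×micro: 3; S2 reads c1=3 → after 1×micro: 2 ⇒ (c0=186, c1=3, c2=2)
macro 4: S0 reads c1=3 → after 2×micro: 762; S1 reads c1=3 → after 1×micro: 3; S2 reads c1=3 → after 1×micro: 2 ⇒ (c0=762, c1=3, c2=2)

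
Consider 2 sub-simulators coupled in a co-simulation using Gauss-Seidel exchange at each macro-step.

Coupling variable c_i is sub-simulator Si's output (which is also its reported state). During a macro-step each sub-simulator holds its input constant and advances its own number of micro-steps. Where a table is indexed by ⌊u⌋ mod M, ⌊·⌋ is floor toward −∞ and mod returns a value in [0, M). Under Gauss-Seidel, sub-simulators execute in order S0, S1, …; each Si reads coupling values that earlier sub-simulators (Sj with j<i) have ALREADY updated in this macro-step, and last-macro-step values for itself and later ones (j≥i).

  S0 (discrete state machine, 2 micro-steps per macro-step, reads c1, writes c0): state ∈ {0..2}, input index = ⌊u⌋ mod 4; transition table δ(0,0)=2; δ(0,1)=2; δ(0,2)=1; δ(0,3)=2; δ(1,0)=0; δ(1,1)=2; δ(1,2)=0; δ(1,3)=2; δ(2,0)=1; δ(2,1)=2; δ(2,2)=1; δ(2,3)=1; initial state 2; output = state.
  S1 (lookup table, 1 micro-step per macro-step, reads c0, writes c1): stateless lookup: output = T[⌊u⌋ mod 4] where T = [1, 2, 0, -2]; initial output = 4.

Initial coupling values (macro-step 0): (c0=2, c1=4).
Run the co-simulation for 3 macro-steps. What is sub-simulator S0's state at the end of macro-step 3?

S0 state at macro-step 3 = 0

macro 1: S0 reads c1=4 → after 2×micro: 0; S1 reads c0=0 → after 1×micro: 1 ⇒ (c0=0, c1=1)
macro 2: S0 reads c1=1 → after 2×micro: 2; S1 reads c0=2 → after 1×micro: 0 ⇒ (c0=2, c1=0)
macro 3: S0 reads c1=0 → after 2×micro: 0; S1 reads c0=0 → after 1×micro: 1 ⇒ (c0=0, c1=1)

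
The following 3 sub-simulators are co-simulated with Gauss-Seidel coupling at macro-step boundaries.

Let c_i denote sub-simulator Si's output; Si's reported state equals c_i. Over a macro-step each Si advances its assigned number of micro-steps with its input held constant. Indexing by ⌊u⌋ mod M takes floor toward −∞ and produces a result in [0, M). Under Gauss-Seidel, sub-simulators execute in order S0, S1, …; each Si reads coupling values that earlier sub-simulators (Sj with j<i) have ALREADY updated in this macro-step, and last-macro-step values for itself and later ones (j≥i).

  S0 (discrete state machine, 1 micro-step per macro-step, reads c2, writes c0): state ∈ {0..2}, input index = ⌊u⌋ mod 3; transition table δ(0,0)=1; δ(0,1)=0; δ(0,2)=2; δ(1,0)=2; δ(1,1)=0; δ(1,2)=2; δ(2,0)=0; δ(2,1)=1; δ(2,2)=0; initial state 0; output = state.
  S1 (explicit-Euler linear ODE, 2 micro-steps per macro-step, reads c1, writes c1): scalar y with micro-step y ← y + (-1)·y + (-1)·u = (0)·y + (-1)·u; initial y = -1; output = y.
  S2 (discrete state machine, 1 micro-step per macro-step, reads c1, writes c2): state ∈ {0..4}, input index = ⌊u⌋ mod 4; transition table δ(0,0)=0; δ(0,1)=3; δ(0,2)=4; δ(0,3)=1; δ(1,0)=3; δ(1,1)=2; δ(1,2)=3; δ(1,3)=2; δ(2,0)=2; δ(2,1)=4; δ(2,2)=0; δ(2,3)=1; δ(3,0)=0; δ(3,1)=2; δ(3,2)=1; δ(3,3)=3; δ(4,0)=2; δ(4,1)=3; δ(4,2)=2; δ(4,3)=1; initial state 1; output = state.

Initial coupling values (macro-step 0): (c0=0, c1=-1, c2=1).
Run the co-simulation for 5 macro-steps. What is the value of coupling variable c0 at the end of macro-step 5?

c0 at macro-step 5 = 1

macro 1: S0 reads c2=1 → after 1×micro: 0; S1 reads c1=-1 → after 2×micro: 1; S2 reads c1=1 → after 1×micro: 2 ⇒ (c0=0, c1=1, c2=2)
macro 2: S0 reads c2=2 → after 1×micro: 2; S1 reads c1=1 → after 2×micro: -1; S2 reads c1=-1 → after 1×micro: 1 ⇒ (c0=2, c1=-1, c2=1)
macro 3: S0 reads c2=1 → after 1×micro: 1; S1 reads c1=-1 → after 2×micro: 1; S2 reads c1=1 → after 1×micro: 2 ⇒ (c0=1, c1=1, c2=2)
macro 4: S0 reads c2=2 → after 1×micro: 2; S1 reads c1=1 → after 2×micro: -1; S2 reads c1=-1 → after 1×micro: 1 ⇒ (c0=2, c1=-1, c2=1)
macro 5: S0 reads c2=1 → after 1×micro: 1; S1 reads c1=-1 → after 2×micro: 1; S2 reads c1=1 → after 1×micro: 2 ⇒ (c0=1, c1=1, c2=2)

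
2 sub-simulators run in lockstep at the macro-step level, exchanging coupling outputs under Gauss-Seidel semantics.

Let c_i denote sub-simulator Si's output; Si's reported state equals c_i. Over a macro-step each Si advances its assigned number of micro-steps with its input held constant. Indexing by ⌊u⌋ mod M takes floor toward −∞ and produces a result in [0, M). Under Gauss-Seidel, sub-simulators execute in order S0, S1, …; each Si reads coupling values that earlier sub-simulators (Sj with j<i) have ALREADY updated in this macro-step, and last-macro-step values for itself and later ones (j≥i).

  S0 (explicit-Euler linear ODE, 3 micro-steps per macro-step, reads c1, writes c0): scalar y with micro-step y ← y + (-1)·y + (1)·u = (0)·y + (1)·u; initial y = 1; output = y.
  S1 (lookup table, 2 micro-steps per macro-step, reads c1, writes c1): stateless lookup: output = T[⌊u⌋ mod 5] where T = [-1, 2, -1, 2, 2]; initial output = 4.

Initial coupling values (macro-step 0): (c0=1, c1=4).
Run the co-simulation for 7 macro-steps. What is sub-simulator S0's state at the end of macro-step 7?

macro 1: S0 reads c1=4 → after 3×micro: 4; S1 reads c1=4 → after 2×micro: 2 ⇒ (c0=4, c1=2)
macro 2: S0 reads c1=2 → after 3×micro: 2; S1 reads c1=2 → after 2×micro: -1 ⇒ (c0=2, c1=-1)
macro 3: S0 reads c1=-1 → after 3×micro: -1; S1 reads c1=-1 → after 2×micro: 2 ⇒ (c0=-1, c1=2)
macro 4: S0 reads c1=2 → after 3×micro: 2; S1 reads c1=2 → after 2×micro: -1 ⇒ (c0=2, c1=-1)
macro 5: S0 reads c1=-1 → after 3×micro: -1; S1 reads c1=-1 → after 2×micro: 2 ⇒ (c0=-1, c1=2)
macro 6: S0 reads c1=2 → after 3×micro: 2; S1 reads c1=2 → after 2×micro: -1 ⇒ (c0=2, c1=-1)
macro 7: S0 reads c1=-1 → after 3×micro: -1; S1 reads c1=-1 → after 2×micro: 2 ⇒ (c0=-1, c1=2)

S0 state at macro-step 7 = -1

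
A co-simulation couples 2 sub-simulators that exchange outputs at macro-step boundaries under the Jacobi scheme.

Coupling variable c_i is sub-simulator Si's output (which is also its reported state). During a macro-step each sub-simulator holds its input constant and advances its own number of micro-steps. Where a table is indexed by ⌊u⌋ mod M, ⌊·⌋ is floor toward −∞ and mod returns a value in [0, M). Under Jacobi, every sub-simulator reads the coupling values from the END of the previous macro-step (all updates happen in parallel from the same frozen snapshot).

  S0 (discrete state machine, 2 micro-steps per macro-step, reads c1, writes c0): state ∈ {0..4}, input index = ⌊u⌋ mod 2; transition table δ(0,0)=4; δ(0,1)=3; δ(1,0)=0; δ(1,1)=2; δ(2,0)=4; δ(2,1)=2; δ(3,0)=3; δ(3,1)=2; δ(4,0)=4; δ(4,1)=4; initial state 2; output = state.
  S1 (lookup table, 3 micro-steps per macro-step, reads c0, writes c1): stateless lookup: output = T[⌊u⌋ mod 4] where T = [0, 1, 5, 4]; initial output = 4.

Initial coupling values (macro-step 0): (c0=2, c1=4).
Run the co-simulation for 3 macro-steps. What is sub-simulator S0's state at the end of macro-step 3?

macro 1: S0 reads c1=4 → after 2×micro: 4; S1 reads c0=2 → after 3×micro: 5 ⇒ (c0=4, c1=5)
macro 2: S0 reads c1=5 → after 2×micro: 4; S1 reads c0=4 → after 3×micro: 0 ⇒ (c0=4, c1=0)
macro 3: S0 reads c1=0 → after 2×micro: 4; S1 reads c0=4 → after 3×micro: 0 ⇒ (c0=4, c1=0)

S0 state at macro-step 3 = 4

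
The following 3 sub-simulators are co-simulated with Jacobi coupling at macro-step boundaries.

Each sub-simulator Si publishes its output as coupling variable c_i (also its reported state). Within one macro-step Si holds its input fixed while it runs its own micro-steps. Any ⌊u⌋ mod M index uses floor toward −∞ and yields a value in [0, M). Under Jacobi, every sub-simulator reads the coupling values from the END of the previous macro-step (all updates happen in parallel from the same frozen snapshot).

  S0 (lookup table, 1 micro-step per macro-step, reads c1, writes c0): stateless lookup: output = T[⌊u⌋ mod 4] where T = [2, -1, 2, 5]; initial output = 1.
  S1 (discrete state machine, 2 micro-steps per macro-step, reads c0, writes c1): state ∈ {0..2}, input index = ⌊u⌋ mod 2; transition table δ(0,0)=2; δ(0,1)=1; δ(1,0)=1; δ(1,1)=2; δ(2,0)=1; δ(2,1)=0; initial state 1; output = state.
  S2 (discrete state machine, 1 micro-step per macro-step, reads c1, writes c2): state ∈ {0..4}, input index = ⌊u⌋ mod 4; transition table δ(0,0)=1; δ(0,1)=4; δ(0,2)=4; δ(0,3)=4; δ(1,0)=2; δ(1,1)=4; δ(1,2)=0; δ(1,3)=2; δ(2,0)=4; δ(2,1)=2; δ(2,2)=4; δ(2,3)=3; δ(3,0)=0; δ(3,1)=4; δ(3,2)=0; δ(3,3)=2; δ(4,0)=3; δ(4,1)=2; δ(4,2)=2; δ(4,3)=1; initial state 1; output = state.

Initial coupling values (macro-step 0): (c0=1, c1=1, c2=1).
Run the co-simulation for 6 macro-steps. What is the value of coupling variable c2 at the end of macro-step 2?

c2 at macro-step 2 = 3

macro 1: S0 reads c1=1 → after 1×micro: -1; S1 reads c0=1 → after 2×micro: 0; S2 reads c1=1 → after 1×micro: 4 ⇒ (c0=-1, c1=0, c2=4)
macro 2: S0 reads c1=0 → after 1×micro: 2; S1 reads c0=-1 → after 2×micro: 2; S2 reads c1=0 → after 1×micro: 3 ⇒ (c0=2, c1=2, c2=3)
macro 3: S0 reads c1=2 → after 1×micro: 2; S1 reads c0=2 → after 2×micro: 1; S2 reads c1=2 → after 1×micro: 0 ⇒ (c0=2, c1=1, c2=0)
macro 4: S0 reads c1=1 → after 1×micro: -1; S1 reads c0=2 → after 2×micro: 1; S2 reads c1=1 → after 1×micro: 4 ⇒ (c0=-1, c1=1, c2=4)
macro 5: S0 reads c1=1 → after 1×micro: -1; S1 reads c0=-1 → after 2×micro: 0; S2 reads c1=1 → after 1×micro: 2 ⇒ (c0=-1, c1=0, c2=2)
macro 6: S0 reads c1=0 → after 1×micro: 2; S1 reads c0=-1 → after 2×micro: 2; S2 reads c1=0 → after 1×micro: 4 ⇒ (c0=2, c1=2, c2=4)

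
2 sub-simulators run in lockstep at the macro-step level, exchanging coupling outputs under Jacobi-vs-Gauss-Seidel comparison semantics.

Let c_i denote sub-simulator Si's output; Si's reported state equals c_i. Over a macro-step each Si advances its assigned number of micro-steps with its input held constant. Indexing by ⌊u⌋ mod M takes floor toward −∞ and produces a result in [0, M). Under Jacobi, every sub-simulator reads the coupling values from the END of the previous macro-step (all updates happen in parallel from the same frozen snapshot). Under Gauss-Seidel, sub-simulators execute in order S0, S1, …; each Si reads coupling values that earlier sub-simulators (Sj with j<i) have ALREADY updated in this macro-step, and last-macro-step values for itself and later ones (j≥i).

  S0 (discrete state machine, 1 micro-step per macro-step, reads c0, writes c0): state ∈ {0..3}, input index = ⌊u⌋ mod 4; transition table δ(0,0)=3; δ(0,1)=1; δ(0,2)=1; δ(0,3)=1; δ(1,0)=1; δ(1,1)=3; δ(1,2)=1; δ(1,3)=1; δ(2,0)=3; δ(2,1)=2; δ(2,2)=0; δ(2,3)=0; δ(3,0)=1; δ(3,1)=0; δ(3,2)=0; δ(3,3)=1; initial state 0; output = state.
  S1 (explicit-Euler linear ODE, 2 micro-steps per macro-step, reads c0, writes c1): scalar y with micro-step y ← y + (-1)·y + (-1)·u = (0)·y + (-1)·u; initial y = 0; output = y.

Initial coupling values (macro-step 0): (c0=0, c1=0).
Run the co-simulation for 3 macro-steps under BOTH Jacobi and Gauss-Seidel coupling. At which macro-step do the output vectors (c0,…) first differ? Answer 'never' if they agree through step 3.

first divergence at macro-step: 1

[Jacobi] macro 1: S0 reads c0=0 → after 1×micro: 3; S1 reads c0=0 → after 2×micro: 0 ⇒ (c0=3, c1=0)
[Jacobi] macro 2: S0 reads c0=3 → after 1×micro: 1; S1 reads c0=3 → after 2×micro: -3 ⇒ (c0=1, c1=-3)
[Jacobi] macro 3: S0 reads c0=1 → after 1×micro: 3; S1 reads c0=1 → after 2×micro: -1 ⇒ (c0=3, c1=-1)
[Gauss-Seidel] macro 1: S0 reads c0=0 → after 1×micro: 3; S1 reads c0=3 → after 2×micro: -3 ⇒ (c0=3, c1=-3)
[Gauss-Seidel] macro 2: S0 reads c0=3 → after 1×micro: 1; S1 reads c0=1 → after 2×micro: -1 ⇒ (c0=1, c1=-1)
[Gauss-Seidel] macro 3: S0 reads c0=1 → after 1×micro: 3; S1 reads c0=3 → after 2×micro: -3 ⇒ (c0=3, c1=-3)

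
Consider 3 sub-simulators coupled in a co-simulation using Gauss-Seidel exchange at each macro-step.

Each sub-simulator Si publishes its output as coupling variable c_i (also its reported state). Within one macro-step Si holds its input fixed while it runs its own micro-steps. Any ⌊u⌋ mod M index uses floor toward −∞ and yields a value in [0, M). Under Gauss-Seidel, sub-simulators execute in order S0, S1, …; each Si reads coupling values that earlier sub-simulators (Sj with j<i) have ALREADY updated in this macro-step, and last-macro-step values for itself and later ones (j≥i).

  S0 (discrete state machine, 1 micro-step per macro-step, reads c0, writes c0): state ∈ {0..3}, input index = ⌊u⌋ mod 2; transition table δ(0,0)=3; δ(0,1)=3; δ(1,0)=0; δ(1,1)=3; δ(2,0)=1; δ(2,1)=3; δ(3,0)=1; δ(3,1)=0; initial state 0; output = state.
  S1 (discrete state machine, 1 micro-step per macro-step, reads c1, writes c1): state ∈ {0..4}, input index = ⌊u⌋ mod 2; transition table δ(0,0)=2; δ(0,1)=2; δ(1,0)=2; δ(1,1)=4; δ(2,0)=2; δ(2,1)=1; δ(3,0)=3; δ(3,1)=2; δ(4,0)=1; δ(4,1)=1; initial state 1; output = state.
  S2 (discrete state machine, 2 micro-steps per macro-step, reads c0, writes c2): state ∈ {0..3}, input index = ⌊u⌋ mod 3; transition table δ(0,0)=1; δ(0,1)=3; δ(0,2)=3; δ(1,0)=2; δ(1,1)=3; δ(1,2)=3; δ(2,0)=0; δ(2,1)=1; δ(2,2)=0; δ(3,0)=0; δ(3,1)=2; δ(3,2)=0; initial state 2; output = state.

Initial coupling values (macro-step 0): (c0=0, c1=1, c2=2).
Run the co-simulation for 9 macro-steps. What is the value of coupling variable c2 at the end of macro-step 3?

macro 1: S0 reads c0=0 → after 1×micro: 3; S1 reads c1=1 → after 1×micro: 4; S2 reads c0=3 → after 2×micro: 1 ⇒ (c0=3, c1=4, c2=1)
macro 2: S0 reads c0=3 → after 1×micro: 0; S1 reads c1=4 → after 1×micro: 1; S2 reads c0=0 → after 2×micro: 0 ⇒ (c0=0, c1=1, c2=0)
macro 3: S0 reads c0=0 → after 1×micro: 3; S1 reads c1=1 → after 1×micro: 4; S2 reads c0=3 → after 2×micro: 2 ⇒ (c0=3, c1=4, c2=2)
macro 4: S0 reads c0=3 → after 1×micro: 0; S1 reads c1=4 → after 1×micro: 1; S2 reads c0=0 → after 2×micro: 1 ⇒ (c0=0, c1=1, c2=1)
macro 5: S0 reads c0=0 → after 1×micro: 3; S1 reads c1=1 → after 1×micro: 4; S2 reads c0=3 → after 2×micro: 0 ⇒ (c0=3, c1=4, c2=0)
macro 6: S0 reads c0=3 → after 1×micro: 0; S1 reads c1=4 → after 1×micro: 1; S2 reads c0=0 → after 2×micro: 2 ⇒ (c0=0, c1=1, c2=2)
macro 7: S0 reads c0=0 → after 1×micro: 3; S1 reads c1=1 → after 1×micro: 4; S2 reads c0=3 → after 2×micro: 1 ⇒ (c0=3, c1=4, c2=1)
macro 8: S0 reads c0=3 → after 1×micro: 0; S1 reads c1=4 → after 1×micro: 1; S2 reads c0=0 → after 2×micro: 0 ⇒ (c0=0, c1=1, c2=0)
macro 9: S0 reads c0=0 → after 1×micro: 3; S1 reads c1=1 → after 1×micro: 4; S2 reads c0=3 → after 2×micro: 2 ⇒ (c0=3, c1=4, c2=2)

c2 at macro-step 3 = 2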